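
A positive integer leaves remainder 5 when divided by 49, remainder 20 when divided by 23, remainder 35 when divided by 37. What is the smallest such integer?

22790

From n ≡ 5 (mod 49) write n = 5 + 49t. Substituting into n ≡ 20 (mod 23) gives 49t ≡ 15 (mod 23), and since 3⁻¹ ≡ 8 (mod 23), t ≡ 5. Hence n ≡ 5 + 49·5 = 250 (mod 1127).
From n ≡ 250 (mod 1127) write n = 250 + 1127t. Substituting into n ≡ 35 (mod 37) gives 1127t ≡ 7 (mod 37), and since 17⁻¹ ≡ 24 (mod 37), t ≡ 20. Hence n ≡ 250 + 1127·20 = 22790 (mod 41699).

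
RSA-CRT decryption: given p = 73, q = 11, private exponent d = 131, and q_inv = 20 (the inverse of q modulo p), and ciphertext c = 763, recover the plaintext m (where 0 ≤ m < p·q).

d_p = d mod (p−1) = 131 mod 72 = 59; d_q = d mod (q−1) = 1.
m₁ = c^(d_p) mod p: c ≡ 33 (mod 73), and 33^59 mod 73 = 44.
m₂ = c^(d_q) mod q: c ≡ 4 (mod 11), and 4^1 mod 11 = 4.
h = q_inv·(m₁ − m₂) mod p = 20·(44 − 4) mod 73 = 70.
m = m₂ + h·q = 4 + 70·11 = 774.

774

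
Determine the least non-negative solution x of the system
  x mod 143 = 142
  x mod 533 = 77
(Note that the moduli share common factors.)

1143

Combine the congruences pairwise.
gcd(143, 533) = 13 and 13 | (77 − 142), so the pair is consistent; merging gives x ≡ 1143 (mod 5863), where 5863 = lcm(143, 533).
The solution is unique modulo lcm(143, 533) = 5863.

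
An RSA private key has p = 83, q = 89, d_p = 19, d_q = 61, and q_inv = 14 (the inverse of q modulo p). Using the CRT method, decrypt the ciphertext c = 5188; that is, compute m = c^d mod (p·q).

3587

m₁ = c^(d_p) mod p: c ≡ 42 (mod 83), and 42^19 mod 83 = 18.
m₂ = c^(d_q) mod q: c ≡ 26 (mod 89), and 26^61 mod 89 = 27.
h = q_inv·(m₁ − m₂) mod p = 14·(18 − 27) mod 83 = 40.
m = m₂ + h·q = 27 + 40·89 = 3587.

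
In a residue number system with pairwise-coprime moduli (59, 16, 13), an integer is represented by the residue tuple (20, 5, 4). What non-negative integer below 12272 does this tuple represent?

9637

Combine the congruences pairwise.
From x ≡ 20 (mod 59) write x = 20 + 59t. Substituting into x ≡ 5 (mod 16) gives 59t ≡ 1 (mod 16), and since 11⁻¹ ≡ 3 (mod 16), t ≡ 3. Hence x ≡ 20 + 59·3 = 197 (mod 944).
From x ≡ 197 (mod 944) write x = 197 + 944t. Substituting into x ≡ 4 (mod 13) gives 944t ≡ 2 (mod 13), and since 8⁻¹ ≡ 5 (mod 13), t ≡ 10. Hence x ≡ 197 + 944·10 = 9637 (mod 12272).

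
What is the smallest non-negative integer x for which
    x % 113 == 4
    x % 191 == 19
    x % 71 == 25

1199499

The moduli are pairwise coprime; N = 113·191·71 = 1532393.
N/113 = 13561; 13561 ≡ 1 (mod 113), inverse 1.
N/191 = 8023; 8023 ≡ 1 (mod 191), inverse 1.
N/71 = 21583; 21583 ≡ 70 (mod 71); 70·70 ≡ 1, so inverse 70.
x ≡ 4·13561·1 + 19·8023·1 + 25·21583·70 = 37976931.
37976931 mod 1532393 = 1199499.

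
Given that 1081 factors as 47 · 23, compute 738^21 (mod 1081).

Mod 47: 738 ≡ 33; 33^21 ≡ 41 (mod 47).
Mod 23: 738 ≡ 2; 2^21 ≡ 12 (mod 23).
Combine by CRT: x ≡ 41 (mod 47), x ≡ 12 (mod 23) ⇒ x ≡ 840 (mod 1081).

840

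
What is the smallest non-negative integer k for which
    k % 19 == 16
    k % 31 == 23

From k ≡ 16 (mod 19) write k = 16 + 19t. Substituting into k ≡ 23 (mod 31) gives 19t ≡ 7 (mod 31), and since 19⁻¹ ≡ 18 (mod 31), t ≡ 2. Hence k ≡ 16 + 19·2 = 54 (mod 589).

54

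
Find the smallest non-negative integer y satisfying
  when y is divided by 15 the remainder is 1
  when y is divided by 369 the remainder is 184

1291

Combine the congruences pairwise.
gcd(15, 369) = 3 and 3 | (184 − 1), so the pair is consistent; merging gives y ≡ 1291 (mod 1845), where 1845 = lcm(15, 369).
The solution is unique modulo lcm(15, 369) = 1845.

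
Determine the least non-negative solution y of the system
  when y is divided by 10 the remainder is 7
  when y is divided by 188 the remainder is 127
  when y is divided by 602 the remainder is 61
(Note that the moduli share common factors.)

Combine the congruences pairwise.
gcd(10, 188) = 2 and 2 | (127 − 7), so the pair is consistent; merging gives y ≡ 127 (mod 940), where 940 = lcm(10, 188).
gcd(940, 602) = 2 and 2 | (61 − 127), so the pair is consistent; merging gives y ≡ 212567 (mod 282940), where 282940 = lcm(940, 602).
The solution is unique modulo lcm(10, 188, 602) = 282940.

212567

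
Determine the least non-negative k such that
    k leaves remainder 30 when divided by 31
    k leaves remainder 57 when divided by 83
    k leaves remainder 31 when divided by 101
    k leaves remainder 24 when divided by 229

19036107

From k ≡ 30 (mod 31) write k = 30 + 31t. Substituting into k ≡ 57 (mod 83) gives 31t ≡ 27 (mod 83), and since 31⁻¹ ≡ 75 (mod 83), t ≡ 33. Hence k ≡ 30 + 31·33 = 1053 (mod 2573).
From k ≡ 1053 (mod 2573) write k = 1053 + 2573t. Substituting into k ≡ 31 (mod 101) gives 2573t ≡ 89 (mod 101), and since 48⁻¹ ≡ 40 (mod 101), t ≡ 25. Hence k ≡ 1053 + 2573·25 = 65378 (mod 259873).
From k ≡ 65378 (mod 259873) write k = 65378 + 259873t. Substituting into k ≡ 24 (mod 229) gives 259873t ≡ 140 (mod 229), and since 187⁻¹ ≡ 169 (mod 229), t ≡ 73. Hence k ≡ 65378 + 259873·73 = 19036107 (mod 59510917).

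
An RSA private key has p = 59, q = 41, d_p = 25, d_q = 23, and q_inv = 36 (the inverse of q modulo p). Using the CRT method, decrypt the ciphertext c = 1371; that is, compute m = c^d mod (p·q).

1281

m₁ = c^(d_p) mod p: c ≡ 14 (mod 59), and 14^25 mod 59 = 42.
m₂ = c^(d_q) mod q: c ≡ 18 (mod 41), and 18^23 mod 41 = 10.
h = q_inv·(m₁ − m₂) mod p = 36·(42 − 10) mod 59 = 31.
m = m₂ + h·q = 10 + 31·41 = 1281.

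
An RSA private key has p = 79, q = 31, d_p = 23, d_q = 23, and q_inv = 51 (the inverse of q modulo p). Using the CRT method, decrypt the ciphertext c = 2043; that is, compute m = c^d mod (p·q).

m₁ = c^(d_p) mod p: c ≡ 68 (mod 79), and 68^23 mod 79 = 77.
m₂ = c^(d_q) mod q: c ≡ 28 (mod 31), and 28^23 mod 31 = 20.
h = q_inv·(m₁ − m₂) mod p = 51·(77 − 20) mod 79 = 63.
m = m₂ + h·q = 20 + 63·31 = 1973.

1973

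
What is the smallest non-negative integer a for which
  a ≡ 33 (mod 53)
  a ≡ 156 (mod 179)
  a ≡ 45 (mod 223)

The moduli are pairwise coprime; N = 53·179·223 = 2115601.
N/53 = 39917; 39917 ≡ 8 (mod 53); 8·20 ≡ 1, so inverse 20.
N/179 = 11819; 11819 ≡ 5 (mod 179); 5·36 ≡ 1, so inverse 36.
N/223 = 9487; 9487 ≡ 121 (mod 223); 121·94 ≡ 1, so inverse 94.
a ≡ 33·39917·20 + 156·11819·36 + 45·9487·94 = 132850734.
132850734 mod 2115601 = 1683472.

1683472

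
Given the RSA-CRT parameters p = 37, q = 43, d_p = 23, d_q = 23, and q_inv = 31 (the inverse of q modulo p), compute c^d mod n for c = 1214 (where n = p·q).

1175

m₁ = c^(d_p) mod p: c ≡ 30 (mod 37), and 30^23 mod 37 = 28.
m₂ = c^(d_q) mod q: c ≡ 10 (mod 43), and 10^23 mod 43 = 14.
h = q_inv·(m₁ − m₂) mod p = 31·(28 − 14) mod 37 = 27.
m = m₂ + h·q = 14 + 27·43 = 1175.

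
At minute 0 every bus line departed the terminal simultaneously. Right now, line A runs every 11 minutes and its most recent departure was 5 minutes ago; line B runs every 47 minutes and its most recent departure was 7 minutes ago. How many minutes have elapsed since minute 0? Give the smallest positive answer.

148

From t ≡ 5 (mod 11) write t = 5 + 11s. Substituting into t ≡ 7 (mod 47) gives 11s ≡ 2 (mod 47), and since 11⁻¹ ≡ 30 (mod 47), s ≡ 13. Hence t ≡ 5 + 11·13 = 148 (mod 517).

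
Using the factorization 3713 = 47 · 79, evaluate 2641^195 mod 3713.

157

Mod 47: 2641 ≡ 9; by Fermat, exponent reduces to 195 mod 46 = 11; 9^11 ≡ 16 (mod 47).
Mod 79: 2641 ≡ 34; by Fermat, exponent reduces to 195 mod 78 = 39; 34^39 ≡ 78 (mod 79).
Combine by CRT: x ≡ 16 (mod 47), x ≡ 78 (mod 79) ⇒ x ≡ 157 (mod 3713).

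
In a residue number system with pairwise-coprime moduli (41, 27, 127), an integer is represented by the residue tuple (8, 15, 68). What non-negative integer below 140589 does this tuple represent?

The moduli are pairwise coprime; N = 41·27·127 = 140589.
N/41 = 3429; 3429 ≡ 26 (mod 41); 26·30 ≡ 1, so inverse 30.
N/27 = 5207; 5207 ≡ 23 (mod 27); 23·20 ≡ 1, so inverse 20.
N/127 = 1107; 1107 ≡ 91 (mod 127); 91·67 ≡ 1, so inverse 67.
x ≡ 8·3429·30 + 15·5207·20 + 68·1107·67 = 7428552.
7428552 mod 140589 = 117924.

117924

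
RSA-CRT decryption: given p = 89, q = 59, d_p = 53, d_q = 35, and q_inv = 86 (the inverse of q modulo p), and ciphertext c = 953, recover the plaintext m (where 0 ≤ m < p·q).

m₁ = c^(d_p) mod p: c ≡ 63 (mod 89), and 63^53 mod 89 = 30.
m₂ = c^(d_q) mod q: c ≡ 9 (mod 59), and 9^35 mod 59 = 28.
h = q_inv·(m₁ − m₂) mod p = 86·(30 − 28) mod 89 = 83.
m = m₂ + h·q = 28 + 83·59 = 4925.

4925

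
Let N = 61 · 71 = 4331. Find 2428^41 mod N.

3706

Mod 61: 2428 ≡ 49; 49^41 ≡ 46 (mod 61).
Mod 71: 2428 ≡ 14; 14^41 ≡ 14 (mod 71).
Combine by CRT: x ≡ 46 (mod 61), x ≡ 14 (mod 71) ⇒ x ≡ 3706 (mod 4331).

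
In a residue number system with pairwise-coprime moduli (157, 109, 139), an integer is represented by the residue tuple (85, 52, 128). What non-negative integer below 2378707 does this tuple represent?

The moduli are pairwise coprime; N = 157·109·139 = 2378707.
N/157 = 15151; 15151 ≡ 79 (mod 157); 79·2 ≡ 1, so inverse 2.
N/109 = 21823; 21823 ≡ 23 (mod 109); 23·19 ≡ 1, so inverse 19.
N/139 = 17113; 17113 ≡ 16 (mod 139); 16·113 ≡ 1, so inverse 113.
x ≡ 85·15151·2 + 52·21823·19 + 128·17113·113 = 271659226.
271659226 mod 2378707 = 486628.

486628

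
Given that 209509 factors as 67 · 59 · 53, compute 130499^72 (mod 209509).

134953

Mod 67: 130499 ≡ 50; by Fermat, exponent reduces to 72 mod 66 = 6; 50^6 ≡ 15 (mod 67).
Mod 59: 130499 ≡ 50; by Fermat, exponent reduces to 72 mod 58 = 14; 50^14 ≡ 20 (mod 59).
Mod 53: 130499 ≡ 13; by Fermat, exponent reduces to 72 mod 52 = 20; 13^20 ≡ 15 (mod 53).
Combine by CRT: x ≡ 15 (mod 67), x ≡ 20 (mod 59), x ≡ 15 (mod 53) ⇒ x ≡ 134953 (mod 209509).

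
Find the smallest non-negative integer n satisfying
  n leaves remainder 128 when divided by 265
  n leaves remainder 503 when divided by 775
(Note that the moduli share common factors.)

gcd(265, 775) = 5 and 5 | (503 − 128), so the pair is consistent; merging gives n ≡ 25303 (mod 41075), where 41075 = lcm(265, 775).
The solution is unique modulo lcm(265, 775) = 41075.

25303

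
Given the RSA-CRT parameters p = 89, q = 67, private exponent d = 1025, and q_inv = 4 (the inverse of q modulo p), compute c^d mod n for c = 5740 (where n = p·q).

d_p = d mod (p−1) = 1025 mod 88 = 57; d_q = d mod (q−1) = 35.
m₁ = c^(d_p) mod p: c ≡ 44 (mod 89), and 44^57 mod 89 = 22.
m₂ = c^(d_q) mod q: c ≡ 45 (mod 67), and 45^35 mod 67 = 52.
h = q_inv·(m₁ − m₂) mod p = 4·(22 − 52) mod 89 = 58.
m = m₂ + h·q = 52 + 58·67 = 3938.

3938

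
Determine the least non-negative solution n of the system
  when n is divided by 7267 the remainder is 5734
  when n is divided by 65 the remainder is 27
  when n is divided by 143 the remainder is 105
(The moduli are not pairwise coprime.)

gcd(7267, 65) = 13 and 13 | (27 − 5734), so the pair is consistent; merging gives n ≡ 34802 (mod 36335), where 36335 = lcm(7267, 65).
gcd(36335, 143) = 13 and 13 | (105 − 34802), so the pair is consistent; merging gives n ≡ 180142 (mod 399685), where 399685 = lcm(36335, 143).
The solution is unique modulo lcm(7267, 65, 143) = 399685.

180142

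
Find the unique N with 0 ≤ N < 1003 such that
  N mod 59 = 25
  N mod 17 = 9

910

Combine the congruences pairwise.
From N ≡ 25 (mod 59) write N = 25 + 59t. Substituting into N ≡ 9 (mod 17) gives 59t ≡ 1 (mod 17), and since 8⁻¹ ≡ 15 (mod 17), t ≡ 15. Hence N ≡ 25 + 59·15 = 910 (mod 1003).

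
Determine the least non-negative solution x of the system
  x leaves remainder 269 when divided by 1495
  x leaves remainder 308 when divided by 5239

571359

gcd(1495, 5239) = 13 and 13 | (308 − 269), so the pair is consistent; merging gives x ≡ 571359 (mod 602485), where 602485 = lcm(1495, 5239).
The solution is unique modulo lcm(1495, 5239) = 602485.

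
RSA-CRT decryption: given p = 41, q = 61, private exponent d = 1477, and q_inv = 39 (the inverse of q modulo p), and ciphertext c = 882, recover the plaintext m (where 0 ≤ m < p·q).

1197

d_p = d mod (p−1) = 1477 mod 40 = 37; d_q = d mod (q−1) = 37.
m₁ = c^(d_p) mod p: c ≡ 21 (mod 41), and 21^37 mod 41 = 8.
m₂ = c^(d_q) mod q: c ≡ 28 (mod 61), and 28^37 mod 61 = 38.
h = q_inv·(m₁ − m₂) mod p = 39·(8 − 38) mod 41 = 19.
m = m₂ + h·q = 38 + 19·61 = 1197.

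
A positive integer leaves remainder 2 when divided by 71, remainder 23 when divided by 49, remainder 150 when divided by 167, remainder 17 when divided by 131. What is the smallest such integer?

69866771

The moduli are pairwise coprime; N = 71·49·167·131 = 76110083.
N/71 = 1071973; 1071973 ≡ 15 (mod 71); 15·19 ≡ 1, so inverse 19.
N/49 = 1553267; 1553267 ≡ 16 (mod 49); 16·46 ≡ 1, so inverse 46.
N/167 = 455749; 455749 ≡ 6 (mod 167); 6·28 ≡ 1, so inverse 28.
N/131 = 580993; 580993 ≡ 8 (mod 131); 8·82 ≡ 1, so inverse 82.
x ≡ 2·1071973·19 + 23·1553267·46 + 150·455749·28 + 17·580993·82 = 4408141502.
4408141502 mod 76110083 = 69866771.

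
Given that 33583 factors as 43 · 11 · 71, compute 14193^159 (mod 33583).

Mod 43: 14193 ≡ 3; by Fermat, exponent reduces to 159 mod 42 = 33; 3^33 ≡ 39 (mod 43).
Mod 11: 14193 ≡ 3; by Fermat, exponent reduces to 159 mod 10 = 9; 3^9 ≡ 4 (mod 11).
Mod 71: 14193 ≡ 64; by Fermat, exponent reduces to 159 mod 70 = 19; 64^19 ≡ 15 (mod 71).
Combine by CRT: x ≡ 39 (mod 43), x ≡ 4 (mod 11), x ≡ 15 (mod 71) ⇒ x ≡ 21883 (mod 33583).

21883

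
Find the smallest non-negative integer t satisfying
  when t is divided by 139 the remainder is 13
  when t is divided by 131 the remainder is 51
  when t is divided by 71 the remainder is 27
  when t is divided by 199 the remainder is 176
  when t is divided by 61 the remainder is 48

7826060440

The moduli are pairwise coprime; N = 139·131·71·199·61 = 15693772621.
N/139 = 112904839; 112904839 ≡ 4 (mod 139); 4·35 ≡ 1, so inverse 35.
N/131 = 119799791; 119799791 ≡ 29 (mod 131); 29·122 ≡ 1, so inverse 122.
N/71 = 221039051; 221039051 ≡ 5 (mod 71); 5·57 ≡ 1, so inverse 57.
N/199 = 78863179; 78863179 ≡ 76 (mod 199); 76·55 ≡ 1, so inverse 55.
N/61 = 257274961; 257274961 ≡ 19 (mod 61); 19·45 ≡ 1, so inverse 45.
t ≡ 13·112904839·35 + 51·119799791·122 + 27·221039051·57 + 176·78863179·55 + 48·257274961·45 = 2456054589316.
2456054589316 mod 15693772621 = 7826060440.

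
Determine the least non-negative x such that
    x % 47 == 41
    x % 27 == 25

From x ≡ 41 (mod 47) write x = 41 + 47t. Substituting into x ≡ 25 (mod 27) gives 47t ≡ 11 (mod 27), and since 20⁻¹ ≡ 23 (mod 27), t ≡ 10. Hence x ≡ 41 + 47·10 = 511 (mod 1269).

511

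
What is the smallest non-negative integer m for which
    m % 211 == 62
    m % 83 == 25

5337

Combine the congruences pairwise.
From m ≡ 62 (mod 211) write m = 62 + 211t. Substituting into m ≡ 25 (mod 83) gives 211t ≡ 46 (mod 83), and since 45⁻¹ ≡ 24 (mod 83), t ≡ 25. Hence m ≡ 62 + 211·25 = 5337 (mod 17513).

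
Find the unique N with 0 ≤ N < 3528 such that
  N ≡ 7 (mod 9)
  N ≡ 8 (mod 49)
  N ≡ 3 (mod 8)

547

From N ≡ 7 (mod 9) write N = 7 + 9t. Substituting into N ≡ 8 (mod 49) gives 9t ≡ 1 (mod 49), and since 9⁻¹ ≡ 11 (mod 49), t ≡ 11. Hence N ≡ 7 + 9·11 = 106 (mod 441).
From N ≡ 106 (mod 441) write N = 106 + 441t. Substituting into N ≡ 3 (mod 8) gives 441t ≡ 1 (mod 8), and since 1⁻¹ ≡ 1 (mod 8), t ≡ 1. Hence N ≡ 106 + 441·1 = 547 (mod 3528).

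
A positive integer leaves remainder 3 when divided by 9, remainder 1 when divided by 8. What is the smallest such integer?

From N ≡ 3 (mod 9) write N = 3 + 9t. Substituting into N ≡ 1 (mod 8) gives 9t ≡ 6 (mod 8), and since 1⁻¹ ≡ 1 (mod 8), t ≡ 6. Hence N ≡ 3 + 9·6 = 57 (mod 72).

57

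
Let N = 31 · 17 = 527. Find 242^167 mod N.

Mod 31: 242 ≡ 25; by Fermat, exponent reduces to 167 mod 30 = 17; 25^17 ≡ 5 (mod 31).
Mod 17: 242 ≡ 4; by Fermat, exponent reduces to 167 mod 16 = 7; 4^7 ≡ 13 (mod 17).
Combine by CRT: x ≡ 5 (mod 31), x ≡ 13 (mod 17) ⇒ x ≡ 98 (mod 527).

98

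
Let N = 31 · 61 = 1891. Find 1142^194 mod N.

Mod 31: 1142 ≡ 26; by Fermat, exponent reduces to 194 mod 30 = 14; 26^14 ≡ 25 (mod 31).
Mod 61: 1142 ≡ 44; by Fermat, exponent reduces to 194 mod 60 = 14; 44^14 ≡ 46 (mod 61).
Combine by CRT: x ≡ 25 (mod 31), x ≡ 46 (mod 61) ⇒ x ≡ 1327 (mod 1891).

1327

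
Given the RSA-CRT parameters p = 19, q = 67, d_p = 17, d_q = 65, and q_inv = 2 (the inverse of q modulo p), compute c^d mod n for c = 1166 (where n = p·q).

809

m₁ = c^(d_p) mod p: c ≡ 7 (mod 19), and 7^17 mod 19 = 11.
m₂ = c^(d_q) mod q: c ≡ 27 (mod 67), and 27^65 mod 67 = 5.
h = q_inv·(m₁ − m₂) mod p = 2·(11 − 5) mod 19 = 12.
m = m₂ + h·q = 5 + 12·67 = 809.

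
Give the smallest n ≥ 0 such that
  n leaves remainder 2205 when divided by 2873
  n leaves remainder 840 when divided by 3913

gcd(2873, 3913) = 13 and 13 | (840 − 2205), so the pair is consistent; merging gives n ≡ 384314 (mod 864773), where 864773 = lcm(2873, 3913).
The solution is unique modulo lcm(2873, 3913) = 864773.

384314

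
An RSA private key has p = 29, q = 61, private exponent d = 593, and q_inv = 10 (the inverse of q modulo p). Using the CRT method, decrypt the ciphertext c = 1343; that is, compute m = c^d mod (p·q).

d_p = d mod (p−1) = 593 mod 28 = 5; d_q = d mod (q−1) = 53.
m₁ = c^(d_p) mod p: c ≡ 9 (mod 29), and 9^5 mod 29 = 5.
m₂ = c^(d_q) mod q: c ≡ 1 (mod 61), and 1^53 mod 61 = 1.
h = q_inv·(m₁ − m₂) mod p = 10·(5 − 1) mod 29 = 11.
m = m₂ + h·q = 1 + 11·61 = 672.

672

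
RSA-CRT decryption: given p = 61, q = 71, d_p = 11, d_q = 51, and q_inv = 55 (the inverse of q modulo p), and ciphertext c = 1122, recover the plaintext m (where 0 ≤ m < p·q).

m₁ = c^(d_p) mod p: c ≡ 24 (mod 61), and 24^11 mod 61 = 37.
m₂ = c^(d_q) mod q: c ≡ 57 (mod 71), and 57^51 mod 71 = 57.
h = q_inv·(m₁ − m₂) mod p = 55·(37 − 57) mod 61 = 59.
m = m₂ + h·q = 57 + 59·71 = 4246.

4246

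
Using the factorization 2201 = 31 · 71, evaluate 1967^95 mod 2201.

Mod 31: 1967 ≡ 14; by Fermat, exponent reduces to 95 mod 30 = 5; 14^5 ≡ 5 (mod 31).
Mod 71: 1967 ≡ 50; by Fermat, exponent reduces to 95 mod 70 = 25; 50^25 ≡ 45 (mod 71).
Combine by CRT: x ≡ 5 (mod 31), x ≡ 45 (mod 71) ⇒ x ≡ 2175 (mod 2201).

2175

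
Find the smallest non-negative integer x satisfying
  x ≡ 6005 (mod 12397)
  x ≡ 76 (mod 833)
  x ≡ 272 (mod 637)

gcd(12397, 833) = 49 and 49 | (76 − 6005), so the pair is consistent; merging gives x ≡ 18402 (mod 210749), where 210749 = lcm(12397, 833).
gcd(210749, 637) = 49 and 49 | (272 − 18402), so the pair is consistent; merging gives x ≡ 650649 (mod 2739737), where 2739737 = lcm(210749, 637).
The solution is unique modulo lcm(12397, 833, 637) = 2739737.

650649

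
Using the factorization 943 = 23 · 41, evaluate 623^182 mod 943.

64

Mod 23: 623 ≡ 2; by Fermat, exponent reduces to 182 mod 22 = 6; 2^6 ≡ 18 (mod 23).
Mod 41: 623 ≡ 8; by Fermat, exponent reduces to 182 mod 40 = 22; 8^22 ≡ 23 (mod 41).
Combine by CRT: x ≡ 18 (mod 23), x ≡ 23 (mod 41) ⇒ x ≡ 64 (mod 943).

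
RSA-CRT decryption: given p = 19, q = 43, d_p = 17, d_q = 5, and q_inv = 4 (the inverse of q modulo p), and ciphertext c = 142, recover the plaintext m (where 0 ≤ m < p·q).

74

m₁ = c^(d_p) mod p: c ≡ 9 (mod 19), and 9^17 mod 19 = 17.
m₂ = c^(d_q) mod q: c ≡ 13 (mod 43), and 13^5 mod 43 = 31.
h = q_inv·(m₁ − m₂) mod p = 4·(17 − 31) mod 19 = 1.
m = m₂ + h·q = 31 + 1·43 = 74.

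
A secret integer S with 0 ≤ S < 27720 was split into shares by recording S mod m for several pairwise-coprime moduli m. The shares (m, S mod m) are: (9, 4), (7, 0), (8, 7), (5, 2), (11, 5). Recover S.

Combine the congruences pairwise.
From S ≡ 4 (mod 9) write S = 4 + 9t. Substituting into S ≡ 0 (mod 7) gives 9t ≡ 3 (mod 7), and since 2⁻¹ ≡ 4 (mod 7), t ≡ 5. Hence S ≡ 4 + 9·5 = 49 (mod 63).
From S ≡ 49 (mod 63) write S = 49 + 63t. Substituting into S ≡ 7 (mod 8) gives 63t ≡ 6 (mod 8), and since 7⁻¹ ≡ 7 (mod 8), t ≡ 2. Hence S ≡ 49 + 63·2 = 175 (mod 504).
From S ≡ 175 (mod 504) write S = 175 + 504t. Substituting into S ≡ 2 (mod 5) gives 504t ≡ 2 (mod 5), and since 4⁻¹ ≡ 4 (mod 5), t ≡ 3. Hence S ≡ 175 + 504·3 = 1687 (mod 2520).
From S ≡ 1687 (mod 2520) write S = 1687 + 2520t. Substituting into S ≡ 5 (mod 11) gives 2520t ≡ 1 (mod 11), and since 1⁻¹ ≡ 1 (mod 11), t ≡ 1. Hence S ≡ 1687 + 2520·1 = 4207 (mod 27720).

4207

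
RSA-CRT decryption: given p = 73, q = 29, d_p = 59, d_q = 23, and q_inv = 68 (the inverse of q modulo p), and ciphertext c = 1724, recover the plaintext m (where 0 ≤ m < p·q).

991

m₁ = c^(d_p) mod p: c ≡ 45 (mod 73), and 45^59 mod 73 = 42.
m₂ = c^(d_q) mod q: c ≡ 13 (mod 29), and 13^23 mod 29 = 5.
h = q_inv·(m₁ − m₂) mod p = 68·(42 − 5) mod 73 = 34.
m = m₂ + h·q = 5 + 34·29 = 991.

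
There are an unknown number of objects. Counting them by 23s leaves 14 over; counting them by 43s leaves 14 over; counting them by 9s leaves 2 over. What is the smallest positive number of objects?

From N ≡ 14 (mod 23) write N = 14 + 23t. Substituting into N ≡ 14 (mod 43) gives 23t ≡ 0 (mod 43), and since 23⁻¹ ≡ 15 (mod 43), t ≡ 0. Hence N ≡ 14 + 23·0 = 14 (mod 989).
From N ≡ 14 (mod 989) write N = 14 + 989t. Substituting into N ≡ 2 (mod 9) gives 989t ≡ 6 (mod 9), and since 8⁻¹ ≡ 8 (mod 9), t ≡ 3. Hence N ≡ 14 + 989·3 = 2981 (mod 8901).

2981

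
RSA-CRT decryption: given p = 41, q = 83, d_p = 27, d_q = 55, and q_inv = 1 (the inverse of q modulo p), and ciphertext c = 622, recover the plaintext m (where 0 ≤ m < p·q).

m₁ = c^(d_p) mod p: c ≡ 7 (mod 41), and 7^27 mod 41 = 24.
m₂ = c^(d_q) mod q: c ≡ 41 (mod 83), and 41^55 mod 83 = 78.
h = q_inv·(m₁ − m₂) mod p = 1·(24 − 78) mod 41 = 28.
m = m₂ + h·q = 78 + 28·83 = 2402.

2402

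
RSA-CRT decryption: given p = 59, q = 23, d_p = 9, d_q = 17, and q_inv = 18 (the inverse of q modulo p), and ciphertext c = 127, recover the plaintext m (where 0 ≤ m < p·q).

m₁ = c^(d_p) mod p: c ≡ 9 (mod 59), and 9^9 mod 59 = 57.
m₂ = c^(d_q) mod q: c ≡ 12 (mod 23), and 12^17 mod 23 = 9.
h = q_inv·(m₁ − m₂) mod p = 18·(57 − 9) mod 59 = 38.
m = m₂ + h·q = 9 + 38·23 = 883.

883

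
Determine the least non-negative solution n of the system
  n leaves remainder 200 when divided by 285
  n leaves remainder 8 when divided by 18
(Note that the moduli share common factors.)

Combine the congruences pairwise.
gcd(285, 18) = 3 and 3 | (8 − 200), so the pair is consistent; merging gives n ≡ 1340 (mod 1710), where 1710 = lcm(285, 18).
The solution is unique modulo lcm(285, 18) = 1710.

1340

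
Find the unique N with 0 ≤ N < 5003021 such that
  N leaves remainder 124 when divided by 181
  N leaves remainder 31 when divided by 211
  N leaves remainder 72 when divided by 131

2746618

From N ≡ 124 (mod 181) write N = 124 + 181t. Substituting into N ≡ 31 (mod 211) gives 181t ≡ 118 (mod 211), and since 181⁻¹ ≡ 7 (mod 211), t ≡ 193. Hence N ≡ 124 + 181·193 = 35057 (mod 38191).
From N ≡ 35057 (mod 38191) write N = 35057 + 38191t. Substituting into N ≡ 72 (mod 131) gives 38191t ≡ 123 (mod 131), and since 70⁻¹ ≡ 73 (mod 131), t ≡ 71. Hence N ≡ 35057 + 38191·71 = 2746618 (mod 5003021).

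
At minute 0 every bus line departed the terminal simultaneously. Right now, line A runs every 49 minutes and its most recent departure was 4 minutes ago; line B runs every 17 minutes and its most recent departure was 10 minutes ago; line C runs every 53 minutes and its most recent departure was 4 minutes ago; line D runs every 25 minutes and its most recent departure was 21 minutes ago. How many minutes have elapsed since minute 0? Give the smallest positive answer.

The moduli are pairwise coprime; N = 49·17·53·25 = 1103725.
N/49 = 22525; 22525 ≡ 34 (mod 49); 34·13 ≡ 1, so inverse 13.
N/17 = 64925; 64925 ≡ 2 (mod 17); 2·9 ≡ 1, so inverse 9.
N/53 = 20825; 20825 ≡ 49 (mod 53); 49·13 ≡ 1, so inverse 13.
N/25 = 44149; 44149 ≡ 24 (mod 25); 24·24 ≡ 1, so inverse 24.
t ≡ 4·22525·13 + 10·64925·9 + 4·20825·13 + 21·44149·24 = 30348546.
30348546 mod 1103725 = 547971.

547971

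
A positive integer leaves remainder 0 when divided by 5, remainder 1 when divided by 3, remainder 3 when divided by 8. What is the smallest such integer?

115

From a ≡ 0 (mod 5) write a = 0 + 5t. Substituting into a ≡ 1 (mod 3) gives 5t ≡ 1 (mod 3), and since 2⁻¹ ≡ 2 (mod 3), t ≡ 2. Hence a ≡ 0 + 5·2 = 10 (mod 15).
From a ≡ 10 (mod 15) write a = 10 + 15t. Substituting into a ≡ 3 (mod 8) gives 15t ≡ 1 (mod 8), and since 7⁻¹ ≡ 7 (mod 8), t ≡ 7. Hence a ≡ 10 + 15·7 = 115 (mod 120).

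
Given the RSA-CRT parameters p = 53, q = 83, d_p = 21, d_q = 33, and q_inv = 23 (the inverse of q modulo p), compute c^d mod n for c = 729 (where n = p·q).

m₁ = c^(d_p) mod p: c ≡ 40 (mod 53), and 40^21 mod 53 = 17.
m₂ = c^(d_q) mod q: c ≡ 65 (mod 83), and 65^33 mod 83 = 63.
h = q_inv·(m₁ − m₂) mod p = 23·(17 − 63) mod 53 = 2.
m = m₂ + h·q = 63 + 2·83 = 229.

229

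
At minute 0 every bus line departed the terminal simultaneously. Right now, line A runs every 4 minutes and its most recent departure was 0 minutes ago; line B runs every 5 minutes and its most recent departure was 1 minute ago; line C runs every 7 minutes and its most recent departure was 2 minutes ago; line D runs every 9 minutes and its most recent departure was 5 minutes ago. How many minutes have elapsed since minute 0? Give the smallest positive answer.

The moduli are pairwise coprime; N = 4·5·7·9 = 1260.
N/4 = 315; 315 ≡ 3 (mod 4); 3·3 ≡ 1, so inverse 3.
N/5 = 252; 252 ≡ 2 (mod 5); 2·3 ≡ 1, so inverse 3.
N/7 = 180; 180 ≡ 5 (mod 7); 5·3 ≡ 1, so inverse 3.
N/9 = 140; 140 ≡ 5 (mod 9); 5·2 ≡ 1, so inverse 2.
t ≡ 0·315·3 + 1·252·3 + 2·180·3 + 5·140·2 = 3236.
3236 mod 1260 = 716.

716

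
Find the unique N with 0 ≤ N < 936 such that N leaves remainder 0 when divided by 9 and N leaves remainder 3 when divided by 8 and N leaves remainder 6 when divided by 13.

The moduli are pairwise coprime; M = 9·8·13 = 936.
M/9 = 104; 104 ≡ 5 (mod 9); 5·2 ≡ 1, so inverse 2.
M/8 = 117; 117 ≡ 5 (mod 8); 5·5 ≡ 1, so inverse 5.
M/13 = 72; 72 ≡ 7 (mod 13); 7·2 ≡ 1, so inverse 2.
N ≡ 0·104·2 + 3·117·5 + 6·72·2 = 2619.
2619 mod 936 = 747.

747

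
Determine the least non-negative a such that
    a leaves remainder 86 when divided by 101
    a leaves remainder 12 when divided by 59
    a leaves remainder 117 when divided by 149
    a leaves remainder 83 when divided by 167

55918029

The moduli are pairwise coprime; N = 101·59·149·167 = 148277797.
N/101 = 1468097; 1468097 ≡ 62 (mod 101); 62·44 ≡ 1, so inverse 44.
N/59 = 2513183; 2513183 ≡ 19 (mod 59); 19·28 ≡ 1, so inverse 28.
N/149 = 995153; 995153 ≡ 131 (mod 149); 131·91 ≡ 1, so inverse 91.
N/167 = 887891; 887891 ≡ 119 (mod 167); 119·80 ≡ 1, so inverse 80.
a ≡ 86·1468097·44 + 12·2513183·28 + 117·995153·91 + 83·887891·80 = 22890698767.
22890698767 mod 148277797 = 55918029.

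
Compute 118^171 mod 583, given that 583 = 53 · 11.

503

Mod 53: 118 ≡ 12; by Fermat, exponent reduces to 171 mod 52 = 15; 12^15 ≡ 26 (mod 53).
Mod 11: 118 ≡ 8; by Fermat, exponent reduces to 171 mod 10 = 1; 8^1 ≡ 8 (mod 11).
Combine by CRT: x ≡ 26 (mod 53), x ≡ 8 (mod 11) ⇒ x ≡ 503 (mod 583).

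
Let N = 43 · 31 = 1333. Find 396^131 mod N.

569

Mod 43: 396 ≡ 9; by Fermat, exponent reduces to 131 mod 42 = 5; 9^5 ≡ 10 (mod 43).
Mod 31: 396 ≡ 24; by Fermat, exponent reduces to 131 mod 30 = 11; 24^11 ≡ 11 (mod 31).
Combine by CRT: x ≡ 10 (mod 43), x ≡ 11 (mod 31) ⇒ x ≡ 569 (mod 1333).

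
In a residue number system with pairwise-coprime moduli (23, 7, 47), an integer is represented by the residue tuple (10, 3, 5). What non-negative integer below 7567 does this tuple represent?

The moduli are pairwise coprime; N = 23·7·47 = 7567.
N/23 = 329; 329 ≡ 7 (mod 23); 7·10 ≡ 1, so inverse 10.
N/7 = 1081; 1081 ≡ 3 (mod 7); 3·5 ≡ 1, so inverse 5.
N/47 = 161; 161 ≡ 20 (mod 47); 20·40 ≡ 1, so inverse 40.
x ≡ 10·329·10 + 3·1081·5 + 5·161·40 = 81315.
81315 mod 7567 = 5645.

5645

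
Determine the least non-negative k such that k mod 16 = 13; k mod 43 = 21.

From k ≡ 13 (mod 16) write k = 13 + 16t. Substituting into k ≡ 21 (mod 43) gives 16t ≡ 8 (mod 43), and since 16⁻¹ ≡ 35 (mod 43), t ≡ 22. Hence k ≡ 13 + 16·22 = 365 (mod 688).

365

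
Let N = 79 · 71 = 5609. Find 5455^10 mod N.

Mod 79: 5455 ≡ 4; 4^10 ≡ 9 (mod 79).
Mod 71: 5455 ≡ 59; 59^10 ≡ 32 (mod 71).
Combine by CRT: x ≡ 9 (mod 79), x ≡ 32 (mod 71) ⇒ x ≡ 5144 (mod 5609).

5144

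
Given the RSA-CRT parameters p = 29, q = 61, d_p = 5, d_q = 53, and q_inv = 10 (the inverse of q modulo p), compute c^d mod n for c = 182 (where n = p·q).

m₁ = c^(d_p) mod p: c ≡ 8 (mod 29), and 8^5 mod 29 = 27.
m₂ = c^(d_q) mod q: c ≡ 60 (mod 61), and 60^53 mod 61 = 60.
h = q_inv·(m₁ − m₂) mod p = 10·(27 − 60) mod 29 = 18.
m = m₂ + h·q = 60 + 18·61 = 1158.

1158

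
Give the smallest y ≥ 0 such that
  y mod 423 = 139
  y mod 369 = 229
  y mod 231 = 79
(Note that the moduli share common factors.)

376609

gcd(423, 369) = 9 and 9 | (229 − 139), so the pair is consistent; merging gives y ≡ 12406 (mod 17343), where 17343 = lcm(423, 369).
gcd(17343, 231) = 3 and 3 | (79 − 12406), so the pair is consistent; merging gives y ≡ 376609 (mod 1335411), where 1335411 = lcm(17343, 231).
The solution is unique modulo lcm(423, 369, 231) = 1335411.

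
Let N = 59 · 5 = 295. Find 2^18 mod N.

184

Mod 59: 2 ≡ 2; 2^18 ≡ 7 (mod 59).
Mod 5: 2 ≡ 2; by Fermat, exponent reduces to 18 mod 4 = 2; 2^2 ≡ 4 (mod 5).
Combine by CRT: x ≡ 7 (mod 59), x ≡ 4 (mod 5) ⇒ x ≡ 184 (mod 295).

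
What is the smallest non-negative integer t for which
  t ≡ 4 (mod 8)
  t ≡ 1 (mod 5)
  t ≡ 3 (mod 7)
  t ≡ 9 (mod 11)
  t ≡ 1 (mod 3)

8116

The moduli are pairwise coprime; N = 8·5·7·11·3 = 9240.
N/8 = 1155; 1155 ≡ 3 (mod 8); 3·3 ≡ 1, so inverse 3.
N/5 = 1848; 1848 ≡ 3 (mod 5); 3·2 ≡ 1, so inverse 2.
N/7 = 1320; 1320 ≡ 4 (mod 7); 4·2 ≡ 1, so inverse 2.
N/11 = 840; 840 ≡ 4 (mod 11); 4·3 ≡ 1, so inverse 3.
N/3 = 3080; 3080 ≡ 2 (mod 3); 2·2 ≡ 1, so inverse 2.
t ≡ 4·1155·3 + 1·1848·2 + 3·1320·2 + 9·840·3 + 1·3080·2 = 54316.
54316 mod 9240 = 8116.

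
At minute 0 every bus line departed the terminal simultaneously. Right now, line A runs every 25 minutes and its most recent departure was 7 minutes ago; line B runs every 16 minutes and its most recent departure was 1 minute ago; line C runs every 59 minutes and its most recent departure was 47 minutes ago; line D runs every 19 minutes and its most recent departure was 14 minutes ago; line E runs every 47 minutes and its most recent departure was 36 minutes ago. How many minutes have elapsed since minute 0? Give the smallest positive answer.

9486657

Combine the congruences pairwise.
From t ≡ 7 (mod 25) write t = 7 + 25s. Substituting into t ≡ 1 (mod 16) gives 25s ≡ 10 (mod 16), and since 9⁻¹ ≡ 9 (mod 16), s ≡ 10. Hence t ≡ 7 + 25·10 = 257 (mod 400).
From t ≡ 257 (mod 400) write t = 257 + 400s. Substituting into t ≡ 47 (mod 59) gives 400s ≡ 26 (mod 59), and since 46⁻¹ ≡ 9 (mod 59), s ≡ 57. Hence t ≡ 257 + 400·57 = 23057 (mod 23600).
From t ≡ 23057 (mod 23600) write t = 23057 + 23600s. Substituting into t ≡ 14 (mod 19) gives 23600s ≡ 4 (mod 19), and since 2⁻¹ ≡ 10 (mod 19), s ≡ 2. Hence t ≡ 23057 + 23600·2 = 70257 (mod 448400).
From t ≡ 70257 (mod 448400) write t = 70257 + 448400s. Substituting into t ≡ 36 (mod 47) gives 448400s ≡ 44 (mod 47), and since 20⁻¹ ≡ 40 (mod 47), s ≡ 21. Hence t ≡ 70257 + 448400·21 = 9486657 (mod 21074800).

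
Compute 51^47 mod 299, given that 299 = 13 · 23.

Mod 13: 51 ≡ 12; by Fermat, exponent reduces to 47 mod 12 = 11; 12^11 ≡ 12 (mod 13).
Mod 23: 51 ≡ 5; by Fermat, exponent reduces to 47 mod 22 = 3; 5^3 ≡ 10 (mod 23).
Combine by CRT: x ≡ 12 (mod 13), x ≡ 10 (mod 23) ⇒ x ≡ 194 (mod 299).

194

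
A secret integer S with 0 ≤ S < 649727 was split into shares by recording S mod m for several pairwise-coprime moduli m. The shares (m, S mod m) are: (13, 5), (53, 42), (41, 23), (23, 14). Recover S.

Combine the congruences pairwise.
From S ≡ 5 (mod 13) write S = 5 + 13t. Substituting into S ≡ 42 (mod 53) gives 13t ≡ 37 (mod 53), and since 13⁻¹ ≡ 49 (mod 53), t ≡ 11. Hence S ≡ 5 + 13·11 = 148 (mod 689).
From S ≡ 148 (mod 689) write S = 148 + 689t. Substituting into S ≡ 23 (mod 41) gives 689t ≡ 39 (mod 41), and since 33⁻¹ ≡ 5 (mod 41), t ≡ 31. Hence S ≡ 148 + 689·31 = 21507 (mod 28249).
From S ≡ 21507 (mod 28249) write S = 21507 + 28249t. Substituting into S ≡ 14 (mod 23) gives 28249t ≡ 12 (mod 23), and since 5⁻¹ ≡ 14 (mod 23), t ≡ 7. Hence S ≡ 21507 + 28249·7 = 219250 (mod 649727).

219250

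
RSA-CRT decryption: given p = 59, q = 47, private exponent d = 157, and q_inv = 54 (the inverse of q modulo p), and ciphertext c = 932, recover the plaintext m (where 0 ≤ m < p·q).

d_p = d mod (p−1) = 157 mod 58 = 41; d_q = d mod (q−1) = 19.
m₁ = c^(d_p) mod p: c ≡ 47 (mod 59), and 47^41 mod 59 = 23.
m₂ = c^(d_q) mod q: c ≡ 39 (mod 47), and 39^19 mod 47 = 20.
h = q_inv·(m₁ − m₂) mod p = 54·(23 − 20) mod 59 = 44.
m = m₂ + h·q = 20 + 44·47 = 2088.

2088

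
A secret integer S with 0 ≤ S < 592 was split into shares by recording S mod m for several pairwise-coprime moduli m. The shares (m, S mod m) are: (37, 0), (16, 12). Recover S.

From S ≡ 0 (mod 37) write S = 0 + 37t. Substituting into S ≡ 12 (mod 16) gives 37t ≡ 12 (mod 16), and since 5⁻¹ ≡ 13 (mod 16), t ≡ 12. Hence S ≡ 0 + 37·12 = 444 (mod 592).

444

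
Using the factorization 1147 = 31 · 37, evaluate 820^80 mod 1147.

408

Mod 31: 820 ≡ 14; by Fermat, exponent reduces to 80 mod 30 = 20; 14^20 ≡ 5 (mod 31).
Mod 37: 820 ≡ 6; by Fermat, exponent reduces to 80 mod 36 = 8; 6^8 ≡ 1 (mod 37).
Combine by CRT: x ≡ 5 (mod 31), x ≡ 1 (mod 37) ⇒ x ≡ 408 (mod 1147).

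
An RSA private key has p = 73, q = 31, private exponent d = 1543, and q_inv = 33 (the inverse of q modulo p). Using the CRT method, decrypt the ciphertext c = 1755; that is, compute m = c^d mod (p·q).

d_p = d mod (p−1) = 1543 mod 72 = 31; d_q = d mod (q−1) = 13.
m₁ = c^(d_p) mod p: c ≡ 3 (mod 73), and 3^31 mod 73 = 70.
m₂ = c^(d_q) mod q: c ≡ 19 (mod 31), and 19^13 mod 31 = 14.
h = q_inv·(m₁ − m₂) mod p = 33·(70 − 14) mod 73 = 23.
m = m₂ + h·q = 14 + 23·31 = 727.

727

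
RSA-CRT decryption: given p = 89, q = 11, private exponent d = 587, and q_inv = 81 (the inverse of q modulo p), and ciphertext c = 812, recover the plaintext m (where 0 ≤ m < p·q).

d_p = d mod (p−1) = 587 mod 88 = 59; d_q = d mod (q−1) = 7.
m₁ = c^(d_p) mod p: c ≡ 11 (mod 89), and 11^59 mod 89 = 44.
m₂ = c^(d_q) mod q: c ≡ 9 (mod 11), and 9^7 mod 11 = 4.
h = q_inv·(m₁ − m₂) mod p = 81·(44 − 4) mod 89 = 36.
m = m₂ + h·q = 4 + 36·11 = 400.

400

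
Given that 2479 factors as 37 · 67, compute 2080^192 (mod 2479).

Mod 37: 2080 ≡ 8; by Fermat, exponent reduces to 192 mod 36 = 12; 8^12 ≡ 1 (mod 37).
Mod 67: 2080 ≡ 3; by Fermat, exponent reduces to 192 mod 66 = 60; 3^60 ≡ 25 (mod 67).
Combine by CRT: x ≡ 1 (mod 37), x ≡ 25 (mod 67) ⇒ x ≡ 963 (mod 2479).

963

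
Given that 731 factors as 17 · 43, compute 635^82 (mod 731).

Mod 17: 635 ≡ 6; by Fermat, exponent reduces to 82 mod 16 = 2; 6^2 ≡ 2 (mod 17).
Mod 43: 635 ≡ 33; by Fermat, exponent reduces to 82 mod 42 = 40; 33^40 ≡ 40 (mod 43).
Combine by CRT: x ≡ 2 (mod 17), x ≡ 40 (mod 43) ⇒ x ≡ 427 (mod 731).

427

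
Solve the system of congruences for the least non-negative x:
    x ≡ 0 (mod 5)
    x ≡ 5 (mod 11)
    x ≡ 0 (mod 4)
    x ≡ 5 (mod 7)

Combine the congruences pairwise.
From x ≡ 0 (mod 5) write x = 0 + 5t. Substituting into x ≡ 5 (mod 11) gives 5t ≡ 5 (mod 11), and since 5⁻¹ ≡ 9 (mod 11), t ≡ 1. Hence x ≡ 0 + 5·1 = 5 (mod 55).
From x ≡ 5 (mod 55) write x = 5 + 55t. Substituting into x ≡ 0 (mod 4) gives 55t ≡ 3 (mod 4), and since 3⁻¹ ≡ 3 (mod 4), t ≡ 1. Hence x ≡ 5 + 55·1 = 60 (mod 220).
From x ≡ 60 (mod 220) write x = 60 + 220t. Substituting into x ≡ 5 (mod 7) gives 220t ≡ 1 (mod 7), and since 3⁻¹ ≡ 5 (mod 7), t ≡ 5. Hence x ≡ 60 + 220·5 = 1160 (mod 1540).

1160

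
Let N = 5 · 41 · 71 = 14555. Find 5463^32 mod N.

Mod 5: 5463 ≡ 3; since 4 | 32, by Fermat 3^32 ≡ 1 (mod 5).
Mod 41: 5463 ≡ 10; 10^32 ≡ 18 (mod 41).
Mod 71: 5463 ≡ 67; 67^32 ≡ 10 (mod 71).
Combine by CRT: x ≡ 1 (mod 5), x ≡ 18 (mod 41), x ≡ 10 (mod 71) ⇒ x ≡ 8956 (mod 14555).

8956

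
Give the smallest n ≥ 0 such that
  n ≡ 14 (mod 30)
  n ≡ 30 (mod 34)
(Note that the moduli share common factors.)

404

gcd(30, 34) = 2 and 2 | (30 − 14), so the pair is consistent; merging gives n ≡ 404 (mod 510), where 510 = lcm(30, 34).
The solution is unique modulo lcm(30, 34) = 510.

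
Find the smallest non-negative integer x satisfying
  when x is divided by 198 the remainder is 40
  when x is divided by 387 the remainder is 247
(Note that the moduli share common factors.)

634

Combine the congruences pairwise.
gcd(198, 387) = 9 and 9 | (247 − 40), so the pair is consistent; merging gives x ≡ 634 (mod 8514), where 8514 = lcm(198, 387).
The solution is unique modulo lcm(198, 387) = 8514.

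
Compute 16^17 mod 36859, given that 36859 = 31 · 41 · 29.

19321

Mod 31: 16 ≡ 16; 16^17 ≡ 8 (mod 31).
Mod 41: 16 ≡ 16; 16^17 ≡ 10 (mod 41).
Mod 29: 16 ≡ 16; 16^17 ≡ 7 (mod 29).
Combine by CRT: x ≡ 8 (mod 31), x ≡ 10 (mod 41), x ≡ 7 (mod 29) ⇒ x ≡ 19321 (mod 36859).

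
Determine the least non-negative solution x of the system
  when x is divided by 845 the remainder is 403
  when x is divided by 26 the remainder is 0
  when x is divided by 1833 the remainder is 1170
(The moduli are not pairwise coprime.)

Combine the congruences pairwise.
gcd(845, 26) = 13 and 13 | (0 − 403), so the pair is consistent; merging gives x ≡ 1248 (mod 1690), where 1690 = lcm(845, 26).
gcd(1690, 1833) = 13 and 13 | (1170 − 1248), so the pair is consistent; merging gives x ≡ 67158 (mod 238290), where 238290 = lcm(1690, 1833).
The solution is unique modulo lcm(845, 26, 1833) = 238290.

67158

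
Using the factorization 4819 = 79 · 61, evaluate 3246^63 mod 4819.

Mod 79: 3246 ≡ 7; 7^63 ≡ 15 (mod 79).
Mod 61: 3246 ≡ 13; by Fermat, exponent reduces to 63 mod 60 = 3; 13^3 ≡ 1 (mod 61).
Combine by CRT: x ≡ 15 (mod 79), x ≡ 1 (mod 61) ⇒ x ≡ 489 (mod 4819).

489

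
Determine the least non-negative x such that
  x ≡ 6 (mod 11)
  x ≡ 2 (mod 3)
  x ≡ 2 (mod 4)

50

The moduli are pairwise coprime; N = 11·3·4 = 132.
N/11 = 12; 12 ≡ 1 (mod 11), inverse 1.
N/3 = 44; 44 ≡ 2 (mod 3); 2·2 ≡ 1, so inverse 2.
N/4 = 33; 33 ≡ 1 (mod 4), inverse 1.
x ≡ 6·12·1 + 2·44·2 + 2·33·1 = 314.
314 mod 132 = 50.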